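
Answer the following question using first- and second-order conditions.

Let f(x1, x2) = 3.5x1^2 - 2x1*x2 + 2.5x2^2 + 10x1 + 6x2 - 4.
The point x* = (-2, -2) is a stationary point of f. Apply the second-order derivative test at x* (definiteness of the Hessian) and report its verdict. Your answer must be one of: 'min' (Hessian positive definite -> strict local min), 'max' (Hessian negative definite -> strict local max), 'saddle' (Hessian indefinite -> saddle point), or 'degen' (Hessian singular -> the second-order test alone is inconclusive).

Compute the Hessian H = grad^2 f:
  H = [[7, -2], [-2, 5]]
Verify stationarity: grad f(x*) = H x* + g = (0, 0).
Eigenvalues of H: 3.7639, 8.2361.
Both eigenvalues > 0, so H is positive definite -> x* is a strict local min.

min


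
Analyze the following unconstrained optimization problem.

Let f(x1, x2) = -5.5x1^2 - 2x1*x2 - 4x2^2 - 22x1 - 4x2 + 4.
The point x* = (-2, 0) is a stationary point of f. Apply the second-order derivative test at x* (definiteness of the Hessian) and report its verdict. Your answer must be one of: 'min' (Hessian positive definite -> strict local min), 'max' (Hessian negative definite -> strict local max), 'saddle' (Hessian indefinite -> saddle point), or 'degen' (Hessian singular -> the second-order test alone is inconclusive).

Compute the Hessian H = grad^2 f:
  H = [[-11, -2], [-2, -8]]
Verify stationarity: grad f(x*) = H x* + g = (0, 0).
Eigenvalues of H: -12, -7.
Both eigenvalues < 0, so H is negative definite -> x* is a strict local max.

max


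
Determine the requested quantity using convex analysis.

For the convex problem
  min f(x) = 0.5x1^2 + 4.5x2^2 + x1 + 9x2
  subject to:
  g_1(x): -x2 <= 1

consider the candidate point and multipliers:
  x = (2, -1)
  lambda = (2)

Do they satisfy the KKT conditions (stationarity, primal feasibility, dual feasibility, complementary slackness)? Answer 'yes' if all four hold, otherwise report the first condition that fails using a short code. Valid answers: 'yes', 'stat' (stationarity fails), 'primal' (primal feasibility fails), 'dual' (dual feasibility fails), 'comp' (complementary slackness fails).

Gradient of f: grad f(x) = Q x + c = (3, 0)
Constraint values g_i(x) = a_i^T x - b_i:
  g_1((2, -1)) = 0
Stationarity residual: grad f(x) + sum_i lambda_i a_i = (3, -2)
  -> stationarity FAILS
Primal feasibility (all g_i <= 0): OK
Dual feasibility (all lambda_i >= 0): OK
Complementary slackness (lambda_i * g_i(x) = 0 for all i): OK

Verdict: the first failing condition is stationarity -> stat.

stat


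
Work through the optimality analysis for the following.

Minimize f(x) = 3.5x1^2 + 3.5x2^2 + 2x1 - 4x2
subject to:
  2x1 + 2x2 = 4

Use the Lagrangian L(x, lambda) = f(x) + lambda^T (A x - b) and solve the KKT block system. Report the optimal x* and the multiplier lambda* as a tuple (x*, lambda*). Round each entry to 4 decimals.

Form the Lagrangian:
  L(x, lambda) = (1/2) x^T Q x + c^T x + lambda^T (A x - b)
Stationarity (grad_x L = 0): Q x + c + A^T lambda = 0.
Primal feasibility: A x = b.

This gives the KKT block system:
  [ Q   A^T ] [ x     ]   [-c ]
  [ A    0  ] [ lambda ] = [ b ]

Solving the linear system:
  x*      = (0.5714, 1.4286)
  lambda* = (-3)
  f(x*)   = 3.7143

x* = (0.5714, 1.4286), lambda* = (-3)


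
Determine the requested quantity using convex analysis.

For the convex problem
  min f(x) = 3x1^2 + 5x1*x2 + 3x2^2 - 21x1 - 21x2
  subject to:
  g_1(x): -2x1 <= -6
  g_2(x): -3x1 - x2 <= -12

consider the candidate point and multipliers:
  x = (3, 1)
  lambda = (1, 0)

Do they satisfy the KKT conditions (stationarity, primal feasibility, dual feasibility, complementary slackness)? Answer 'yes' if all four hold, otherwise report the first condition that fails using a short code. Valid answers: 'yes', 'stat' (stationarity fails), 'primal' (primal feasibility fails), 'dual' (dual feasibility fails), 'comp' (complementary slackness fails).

Gradient of f: grad f(x) = Q x + c = (2, 0)
Constraint values g_i(x) = a_i^T x - b_i:
  g_1((3, 1)) = 0
  g_2((3, 1)) = 2
Stationarity residual: grad f(x) + sum_i lambda_i a_i = (0, 0)
  -> stationarity OK
Primal feasibility (all g_i <= 0): FAILS
Dual feasibility (all lambda_i >= 0): OK
Complementary slackness (lambda_i * g_i(x) = 0 for all i): OK

Verdict: the first failing condition is primal_feasibility -> primal.

primal


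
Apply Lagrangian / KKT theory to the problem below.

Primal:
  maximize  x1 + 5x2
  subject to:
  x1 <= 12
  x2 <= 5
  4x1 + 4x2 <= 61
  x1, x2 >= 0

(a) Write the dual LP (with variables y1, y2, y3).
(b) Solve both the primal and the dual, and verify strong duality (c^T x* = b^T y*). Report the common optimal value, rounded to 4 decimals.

The standard primal-dual pair for 'max c^T x s.t. A x <= b, x >= 0' is:
  Dual:  min b^T y  s.t.  A^T y >= c,  y >= 0.

So the dual LP is:
  minimize  12y1 + 5y2 + 61y3
  subject to:
    y1 + 4y3 >= 1
    y2 + 4y3 >= 5
    y1, y2, y3 >= 0

Solving the primal: x* = (10.25, 5).
  primal value c^T x* = 35.25.
Solving the dual: y* = (0, 4, 0.25).
  dual value b^T y* = 35.25.
Strong duality: c^T x* = b^T y*. Confirmed.

35.25


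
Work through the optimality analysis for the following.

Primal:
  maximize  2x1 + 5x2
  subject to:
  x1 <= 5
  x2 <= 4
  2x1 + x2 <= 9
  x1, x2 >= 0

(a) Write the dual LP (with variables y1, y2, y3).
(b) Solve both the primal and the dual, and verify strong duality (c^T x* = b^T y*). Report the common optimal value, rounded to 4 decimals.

The standard primal-dual pair for 'max c^T x s.t. A x <= b, x >= 0' is:
  Dual:  min b^T y  s.t.  A^T y >= c,  y >= 0.

So the dual LP is:
  minimize  5y1 + 4y2 + 9y3
  subject to:
    y1 + 2y3 >= 2
    y2 + y3 >= 5
    y1, y2, y3 >= 0

Solving the primal: x* = (2.5, 4).
  primal value c^T x* = 25.
Solving the dual: y* = (0, 4, 1).
  dual value b^T y* = 25.
Strong duality: c^T x* = b^T y*. Confirmed.

25


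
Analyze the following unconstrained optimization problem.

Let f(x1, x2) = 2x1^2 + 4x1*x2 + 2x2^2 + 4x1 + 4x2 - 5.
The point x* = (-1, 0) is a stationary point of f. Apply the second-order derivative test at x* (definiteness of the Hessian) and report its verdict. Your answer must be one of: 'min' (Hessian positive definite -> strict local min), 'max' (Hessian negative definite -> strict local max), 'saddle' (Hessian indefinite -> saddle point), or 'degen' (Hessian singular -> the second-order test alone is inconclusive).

Compute the Hessian H = grad^2 f:
  H = [[4, 4], [4, 4]]
Verify stationarity: grad f(x*) = H x* + g = (0, 0).
Eigenvalues of H: 0, 8.
H has a zero eigenvalue (singular; positive semidefinite but not definite), so H is neither positive definite, negative definite, nor indefinite. The second-order test alone is inconclusive -> degen.
(Indeed, f is constant along the null direction of H through x*, so x* is not a strict local extremum.)

degen


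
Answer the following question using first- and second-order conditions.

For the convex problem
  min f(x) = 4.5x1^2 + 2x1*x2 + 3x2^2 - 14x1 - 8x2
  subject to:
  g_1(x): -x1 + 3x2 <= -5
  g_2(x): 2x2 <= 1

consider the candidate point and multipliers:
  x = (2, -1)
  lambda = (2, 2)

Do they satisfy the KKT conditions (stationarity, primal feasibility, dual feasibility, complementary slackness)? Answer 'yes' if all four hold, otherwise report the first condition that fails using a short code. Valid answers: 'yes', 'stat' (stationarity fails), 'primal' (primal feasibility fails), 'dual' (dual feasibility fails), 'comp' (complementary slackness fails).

Gradient of f: grad f(x) = Q x + c = (2, -10)
Constraint values g_i(x) = a_i^T x - b_i:
  g_1((2, -1)) = 0
  g_2((2, -1)) = -3
Stationarity residual: grad f(x) + sum_i lambda_i a_i = (0, 0)
  -> stationarity OK
Primal feasibility (all g_i <= 0): OK
Dual feasibility (all lambda_i >= 0): OK
Complementary slackness (lambda_i * g_i(x) = 0 for all i): FAILS

Verdict: the first failing condition is complementary_slackness -> comp.

comp


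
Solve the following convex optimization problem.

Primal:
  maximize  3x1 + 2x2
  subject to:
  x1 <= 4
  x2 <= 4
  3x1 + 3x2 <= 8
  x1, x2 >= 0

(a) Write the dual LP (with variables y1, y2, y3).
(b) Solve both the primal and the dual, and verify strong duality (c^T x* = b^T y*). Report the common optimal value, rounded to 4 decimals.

The standard primal-dual pair for 'max c^T x s.t. A x <= b, x >= 0' is:
  Dual:  min b^T y  s.t.  A^T y >= c,  y >= 0.

So the dual LP is:
  minimize  4y1 + 4y2 + 8y3
  subject to:
    y1 + 3y3 >= 3
    y2 + 3y3 >= 2
    y1, y2, y3 >= 0

Solving the primal: x* = (2.6667, 0).
  primal value c^T x* = 8.
Solving the dual: y* = (0, 0, 1).
  dual value b^T y* = 8.
Strong duality: c^T x* = b^T y*. Confirmed.

8


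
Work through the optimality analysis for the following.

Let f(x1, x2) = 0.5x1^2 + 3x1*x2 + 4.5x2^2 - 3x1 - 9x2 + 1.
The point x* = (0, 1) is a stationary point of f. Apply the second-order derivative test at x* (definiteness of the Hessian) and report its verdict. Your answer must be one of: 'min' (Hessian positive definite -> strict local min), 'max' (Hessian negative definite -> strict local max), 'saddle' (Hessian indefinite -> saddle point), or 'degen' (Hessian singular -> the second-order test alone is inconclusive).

Compute the Hessian H = grad^2 f:
  H = [[1, 3], [3, 9]]
Verify stationarity: grad f(x*) = H x* + g = (0, 0).
Eigenvalues of H: 0, 10.
H has a zero eigenvalue (singular; positive semidefinite but not definite), so H is neither positive definite, negative definite, nor indefinite. The second-order test alone is inconclusive -> degen.
(Indeed, f is constant along the null direction of H through x*, so x* is not a strict local extremum.)

degen


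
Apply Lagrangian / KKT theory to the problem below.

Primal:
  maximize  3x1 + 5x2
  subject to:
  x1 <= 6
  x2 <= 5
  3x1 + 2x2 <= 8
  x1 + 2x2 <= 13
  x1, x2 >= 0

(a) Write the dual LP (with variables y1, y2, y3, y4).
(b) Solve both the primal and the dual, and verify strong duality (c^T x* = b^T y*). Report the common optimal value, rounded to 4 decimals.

The standard primal-dual pair for 'max c^T x s.t. A x <= b, x >= 0' is:
  Dual:  min b^T y  s.t.  A^T y >= c,  y >= 0.

So the dual LP is:
  minimize  6y1 + 5y2 + 8y3 + 13y4
  subject to:
    y1 + 3y3 + y4 >= 3
    y2 + 2y3 + 2y4 >= 5
    y1, y2, y3, y4 >= 0

Solving the primal: x* = (0, 4).
  primal value c^T x* = 20.
Solving the dual: y* = (0, 0, 2.5, 0).
  dual value b^T y* = 20.
Strong duality: c^T x* = b^T y*. Confirmed.

20


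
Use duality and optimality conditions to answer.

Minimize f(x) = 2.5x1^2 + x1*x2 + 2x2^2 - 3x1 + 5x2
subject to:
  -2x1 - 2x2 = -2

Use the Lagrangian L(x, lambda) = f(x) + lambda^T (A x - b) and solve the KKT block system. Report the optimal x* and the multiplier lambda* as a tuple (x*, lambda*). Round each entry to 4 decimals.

Form the Lagrangian:
  L(x, lambda) = (1/2) x^T Q x + c^T x + lambda^T (A x - b)
Stationarity (grad_x L = 0): Q x + c + A^T lambda = 0.
Primal feasibility: A x = b.

This gives the KKT block system:
  [ Q   A^T ] [ x     ]   [-c ]
  [ A    0  ] [ lambda ] = [ b ]

Solving the linear system:
  x*      = (1.5714, -0.5714)
  lambda* = (2.1429)
  f(x*)   = -1.6429

x* = (1.5714, -0.5714), lambda* = (2.1429)


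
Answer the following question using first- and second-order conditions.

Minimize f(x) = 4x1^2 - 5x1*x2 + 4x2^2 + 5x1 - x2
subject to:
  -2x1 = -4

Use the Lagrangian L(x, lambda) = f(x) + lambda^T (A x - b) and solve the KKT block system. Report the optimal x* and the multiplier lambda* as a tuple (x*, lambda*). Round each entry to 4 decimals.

Form the Lagrangian:
  L(x, lambda) = (1/2) x^T Q x + c^T x + lambda^T (A x - b)
Stationarity (grad_x L = 0): Q x + c + A^T lambda = 0.
Primal feasibility: A x = b.

This gives the KKT block system:
  [ Q   A^T ] [ x     ]   [-c ]
  [ A    0  ] [ lambda ] = [ b ]

Solving the linear system:
  x*      = (2, 1.375)
  lambda* = (7.0625)
  f(x*)   = 18.4375

x* = (2, 1.375), lambda* = (7.0625)


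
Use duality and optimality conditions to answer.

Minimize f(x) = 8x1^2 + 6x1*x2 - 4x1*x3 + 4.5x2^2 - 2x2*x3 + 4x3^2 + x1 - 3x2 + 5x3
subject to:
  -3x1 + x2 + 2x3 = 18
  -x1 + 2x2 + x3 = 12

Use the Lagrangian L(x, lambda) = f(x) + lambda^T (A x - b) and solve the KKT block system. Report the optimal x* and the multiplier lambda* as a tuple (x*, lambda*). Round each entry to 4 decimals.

Form the Lagrangian:
  L(x, lambda) = (1/2) x^T Q x + c^T x + lambda^T (A x - b)
Stationarity (grad_x L = 0): Q x + c + A^T lambda = 0.
Primal feasibility: A x = b.

This gives the KKT block system:
  [ Q   A^T ] [ x     ]   [-c ]
  [ A    0  ] [ lambda ] = [ b ]

Solving the linear system:
  x*      = (-3.7189, 3.2396, 1.8018)
  lambda* = (-18.4608, 9.1106)
  f(x*)   = 109.2696

x* = (-3.7189, 3.2396, 1.8018), lambda* = (-18.4608, 9.1106)


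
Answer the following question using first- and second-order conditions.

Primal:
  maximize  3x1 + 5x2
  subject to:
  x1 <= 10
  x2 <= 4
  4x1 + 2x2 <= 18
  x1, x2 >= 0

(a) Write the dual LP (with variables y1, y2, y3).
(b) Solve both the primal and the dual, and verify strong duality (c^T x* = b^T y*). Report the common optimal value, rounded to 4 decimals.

The standard primal-dual pair for 'max c^T x s.t. A x <= b, x >= 0' is:
  Dual:  min b^T y  s.t.  A^T y >= c,  y >= 0.

So the dual LP is:
  minimize  10y1 + 4y2 + 18y3
  subject to:
    y1 + 4y3 >= 3
    y2 + 2y3 >= 5
    y1, y2, y3 >= 0

Solving the primal: x* = (2.5, 4).
  primal value c^T x* = 27.5.
Solving the dual: y* = (0, 3.5, 0.75).
  dual value b^T y* = 27.5.
Strong duality: c^T x* = b^T y*. Confirmed.

27.5


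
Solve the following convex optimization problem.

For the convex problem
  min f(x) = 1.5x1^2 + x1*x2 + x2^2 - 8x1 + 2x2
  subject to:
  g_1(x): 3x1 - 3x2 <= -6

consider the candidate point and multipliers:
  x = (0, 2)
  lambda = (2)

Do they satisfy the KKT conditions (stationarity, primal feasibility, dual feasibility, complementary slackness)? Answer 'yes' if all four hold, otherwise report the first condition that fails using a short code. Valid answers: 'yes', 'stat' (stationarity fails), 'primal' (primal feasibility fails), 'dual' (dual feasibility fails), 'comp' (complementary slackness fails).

Gradient of f: grad f(x) = Q x + c = (-6, 6)
Constraint values g_i(x) = a_i^T x - b_i:
  g_1((0, 2)) = 0
Stationarity residual: grad f(x) + sum_i lambda_i a_i = (0, 0)
  -> stationarity OK
Primal feasibility (all g_i <= 0): OK
Dual feasibility (all lambda_i >= 0): OK
Complementary slackness (lambda_i * g_i(x) = 0 for all i): OK

Verdict: yes, KKT holds.

yes


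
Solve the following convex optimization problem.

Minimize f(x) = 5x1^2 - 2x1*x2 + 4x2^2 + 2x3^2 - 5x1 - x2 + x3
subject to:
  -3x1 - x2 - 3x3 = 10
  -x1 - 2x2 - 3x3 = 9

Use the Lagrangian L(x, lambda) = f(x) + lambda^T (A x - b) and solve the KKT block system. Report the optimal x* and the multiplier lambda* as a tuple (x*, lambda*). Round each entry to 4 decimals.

Form the Lagrangian:
  L(x, lambda) = (1/2) x^T Q x + c^T x + lambda^T (A x - b)
Stationarity (grad_x L = 0): Q x + c + A^T lambda = 0.
Primal feasibility: A x = b.

This gives the KKT block system:
  [ Q   A^T ] [ x     ]   [-c ]
  [ A    0  ] [ lambda ] = [ b ]

Solving the linear system:
  x*      = (-0.6601, -0.3202, -2.5665)
  lambda* = (-3.936, 0.8473)
  f(x*)   = 16.3941

x* = (-0.6601, -0.3202, -2.5665), lambda* = (-3.936, 0.8473)


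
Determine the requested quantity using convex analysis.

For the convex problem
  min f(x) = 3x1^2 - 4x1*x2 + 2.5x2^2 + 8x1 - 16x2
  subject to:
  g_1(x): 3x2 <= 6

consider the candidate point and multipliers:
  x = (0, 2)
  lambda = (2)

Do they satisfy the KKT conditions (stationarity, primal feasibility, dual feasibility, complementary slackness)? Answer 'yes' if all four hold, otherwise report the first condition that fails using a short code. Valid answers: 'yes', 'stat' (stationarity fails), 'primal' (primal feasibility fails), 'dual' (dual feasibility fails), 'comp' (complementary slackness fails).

Gradient of f: grad f(x) = Q x + c = (0, -6)
Constraint values g_i(x) = a_i^T x - b_i:
  g_1((0, 2)) = 0
Stationarity residual: grad f(x) + sum_i lambda_i a_i = (0, 0)
  -> stationarity OK
Primal feasibility (all g_i <= 0): OK
Dual feasibility (all lambda_i >= 0): OK
Complementary slackness (lambda_i * g_i(x) = 0 for all i): OK

Verdict: yes, KKT holds.

yes


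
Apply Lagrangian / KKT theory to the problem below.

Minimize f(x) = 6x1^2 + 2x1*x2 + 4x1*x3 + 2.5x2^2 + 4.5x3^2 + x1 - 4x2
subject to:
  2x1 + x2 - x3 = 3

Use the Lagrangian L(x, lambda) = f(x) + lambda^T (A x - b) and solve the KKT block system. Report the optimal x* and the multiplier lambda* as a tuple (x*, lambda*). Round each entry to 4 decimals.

Form the Lagrangian:
  L(x, lambda) = (1/2) x^T Q x + c^T x + lambda^T (A x - b)
Stationarity (grad_x L = 0): Q x + c + A^T lambda = 0.
Primal feasibility: A x = b.

This gives the KKT block system:
  [ Q   A^T ] [ x     ]   [-c ]
  [ A    0  ] [ lambda ] = [ b ]

Solving the linear system:
  x*      = (0.5187, 1.325, -0.6375)
  lambda* = (-3.6625)
  f(x*)   = 3.1031

x* = (0.5187, 1.325, -0.6375), lambda* = (-3.6625)


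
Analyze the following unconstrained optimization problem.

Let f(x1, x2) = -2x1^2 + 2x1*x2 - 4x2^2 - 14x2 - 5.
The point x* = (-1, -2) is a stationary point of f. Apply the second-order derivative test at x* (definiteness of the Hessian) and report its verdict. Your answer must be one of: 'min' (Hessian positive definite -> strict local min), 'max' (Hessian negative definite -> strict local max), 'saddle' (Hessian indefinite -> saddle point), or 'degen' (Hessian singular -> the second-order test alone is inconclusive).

Compute the Hessian H = grad^2 f:
  H = [[-4, 2], [2, -8]]
Verify stationarity: grad f(x*) = H x* + g = (0, 0).
Eigenvalues of H: -8.8284, -3.1716.
Both eigenvalues < 0, so H is negative definite -> x* is a strict local max.

max


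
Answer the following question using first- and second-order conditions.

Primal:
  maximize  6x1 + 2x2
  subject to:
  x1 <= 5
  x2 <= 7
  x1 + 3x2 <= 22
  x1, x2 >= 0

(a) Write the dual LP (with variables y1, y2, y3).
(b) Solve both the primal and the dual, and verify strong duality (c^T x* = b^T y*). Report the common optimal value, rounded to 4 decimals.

The standard primal-dual pair for 'max c^T x s.t. A x <= b, x >= 0' is:
  Dual:  min b^T y  s.t.  A^T y >= c,  y >= 0.

So the dual LP is:
  minimize  5y1 + 7y2 + 22y3
  subject to:
    y1 + y3 >= 6
    y2 + 3y3 >= 2
    y1, y2, y3 >= 0

Solving the primal: x* = (5, 5.6667).
  primal value c^T x* = 41.3333.
Solving the dual: y* = (5.3333, 0, 0.6667).
  dual value b^T y* = 41.3333.
Strong duality: c^T x* = b^T y*. Confirmed.

41.3333


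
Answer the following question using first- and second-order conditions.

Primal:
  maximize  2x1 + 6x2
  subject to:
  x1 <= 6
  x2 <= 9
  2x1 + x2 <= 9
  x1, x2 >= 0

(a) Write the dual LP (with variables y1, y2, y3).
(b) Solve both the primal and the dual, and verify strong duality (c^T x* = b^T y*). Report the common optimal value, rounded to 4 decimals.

The standard primal-dual pair for 'max c^T x s.t. A x <= b, x >= 0' is:
  Dual:  min b^T y  s.t.  A^T y >= c,  y >= 0.

So the dual LP is:
  minimize  6y1 + 9y2 + 9y3
  subject to:
    y1 + 2y3 >= 2
    y2 + y3 >= 6
    y1, y2, y3 >= 0

Solving the primal: x* = (0, 9).
  primal value c^T x* = 54.
Solving the dual: y* = (0, 5, 1).
  dual value b^T y* = 54.
Strong duality: c^T x* = b^T y*. Confirmed.

54


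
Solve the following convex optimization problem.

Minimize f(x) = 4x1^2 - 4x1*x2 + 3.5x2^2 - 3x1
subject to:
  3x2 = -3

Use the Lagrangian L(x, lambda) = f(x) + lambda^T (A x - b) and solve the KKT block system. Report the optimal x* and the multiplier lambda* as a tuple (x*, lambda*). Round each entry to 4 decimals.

Form the Lagrangian:
  L(x, lambda) = (1/2) x^T Q x + c^T x + lambda^T (A x - b)
Stationarity (grad_x L = 0): Q x + c + A^T lambda = 0.
Primal feasibility: A x = b.

This gives the KKT block system:
  [ Q   A^T ] [ x     ]   [-c ]
  [ A    0  ] [ lambda ] = [ b ]

Solving the linear system:
  x*      = (-0.125, -1)
  lambda* = (2.1667)
  f(x*)   = 3.4375

x* = (-0.125, -1), lambda* = (2.1667)


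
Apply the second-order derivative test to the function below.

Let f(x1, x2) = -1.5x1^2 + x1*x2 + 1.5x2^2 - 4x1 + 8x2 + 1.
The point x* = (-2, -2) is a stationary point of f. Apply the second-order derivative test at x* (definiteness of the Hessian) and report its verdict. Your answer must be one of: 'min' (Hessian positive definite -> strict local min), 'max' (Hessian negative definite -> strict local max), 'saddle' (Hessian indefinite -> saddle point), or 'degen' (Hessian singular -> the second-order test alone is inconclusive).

Compute the Hessian H = grad^2 f:
  H = [[-3, 1], [1, 3]]
Verify stationarity: grad f(x*) = H x* + g = (0, 0).
Eigenvalues of H: -3.1623, 3.1623.
Eigenvalues have mixed signs, so H is indefinite -> x* is a saddle point.

saddle


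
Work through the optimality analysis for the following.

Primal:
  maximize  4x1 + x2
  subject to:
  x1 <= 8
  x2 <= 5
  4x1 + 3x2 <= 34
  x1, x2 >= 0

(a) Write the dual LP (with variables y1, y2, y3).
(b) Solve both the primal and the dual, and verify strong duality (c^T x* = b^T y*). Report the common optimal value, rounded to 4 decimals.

The standard primal-dual pair for 'max c^T x s.t. A x <= b, x >= 0' is:
  Dual:  min b^T y  s.t.  A^T y >= c,  y >= 0.

So the dual LP is:
  minimize  8y1 + 5y2 + 34y3
  subject to:
    y1 + 4y3 >= 4
    y2 + 3y3 >= 1
    y1, y2, y3 >= 0

Solving the primal: x* = (8, 0.6667).
  primal value c^T x* = 32.6667.
Solving the dual: y* = (2.6667, 0, 0.3333).
  dual value b^T y* = 32.6667.
Strong duality: c^T x* = b^T y*. Confirmed.

32.6667


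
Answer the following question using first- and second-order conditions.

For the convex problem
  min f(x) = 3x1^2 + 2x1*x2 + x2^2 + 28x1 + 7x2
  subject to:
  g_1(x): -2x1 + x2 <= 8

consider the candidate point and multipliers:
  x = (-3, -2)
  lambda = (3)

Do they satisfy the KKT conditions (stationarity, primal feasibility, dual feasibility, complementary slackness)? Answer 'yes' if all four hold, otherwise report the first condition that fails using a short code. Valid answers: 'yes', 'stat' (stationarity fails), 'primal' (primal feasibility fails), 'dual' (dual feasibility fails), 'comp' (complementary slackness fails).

Gradient of f: grad f(x) = Q x + c = (6, -3)
Constraint values g_i(x) = a_i^T x - b_i:
  g_1((-3, -2)) = -4
Stationarity residual: grad f(x) + sum_i lambda_i a_i = (0, 0)
  -> stationarity OK
Primal feasibility (all g_i <= 0): OK
Dual feasibility (all lambda_i >= 0): OK
Complementary slackness (lambda_i * g_i(x) = 0 for all i): FAILS

Verdict: the first failing condition is complementary_slackness -> comp.

comp


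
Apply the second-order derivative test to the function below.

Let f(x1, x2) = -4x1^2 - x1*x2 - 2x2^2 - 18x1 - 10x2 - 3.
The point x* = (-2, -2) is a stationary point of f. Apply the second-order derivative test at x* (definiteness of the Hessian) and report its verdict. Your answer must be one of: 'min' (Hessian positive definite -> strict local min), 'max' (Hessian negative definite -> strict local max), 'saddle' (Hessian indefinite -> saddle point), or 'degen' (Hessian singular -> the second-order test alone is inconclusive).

Compute the Hessian H = grad^2 f:
  H = [[-8, -1], [-1, -4]]
Verify stationarity: grad f(x*) = H x* + g = (0, 0).
Eigenvalues of H: -8.2361, -3.7639.
Both eigenvalues < 0, so H is negative definite -> x* is a strict local max.

max


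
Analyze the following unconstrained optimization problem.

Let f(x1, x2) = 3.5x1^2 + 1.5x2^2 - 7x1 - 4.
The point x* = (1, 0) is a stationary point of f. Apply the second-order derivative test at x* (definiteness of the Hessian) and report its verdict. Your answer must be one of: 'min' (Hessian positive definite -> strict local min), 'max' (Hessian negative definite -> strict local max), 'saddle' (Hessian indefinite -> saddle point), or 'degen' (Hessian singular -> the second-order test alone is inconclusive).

Compute the Hessian H = grad^2 f:
  H = [[7, 0], [0, 3]]
Verify stationarity: grad f(x*) = H x* + g = (0, 0).
Eigenvalues of H: 3, 7.
Both eigenvalues > 0, so H is positive definite -> x* is a strict local min.

min


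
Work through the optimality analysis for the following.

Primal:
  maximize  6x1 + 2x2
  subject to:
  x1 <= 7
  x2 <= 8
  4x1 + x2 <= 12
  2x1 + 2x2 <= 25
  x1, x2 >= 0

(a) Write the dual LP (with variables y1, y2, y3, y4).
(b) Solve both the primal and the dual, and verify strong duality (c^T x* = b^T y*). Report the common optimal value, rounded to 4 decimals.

The standard primal-dual pair for 'max c^T x s.t. A x <= b, x >= 0' is:
  Dual:  min b^T y  s.t.  A^T y >= c,  y >= 0.

So the dual LP is:
  minimize  7y1 + 8y2 + 12y3 + 25y4
  subject to:
    y1 + 4y3 + 2y4 >= 6
    y2 + y3 + 2y4 >= 2
    y1, y2, y3, y4 >= 0

Solving the primal: x* = (1, 8).
  primal value c^T x* = 22.
Solving the dual: y* = (0, 0.5, 1.5, 0).
  dual value b^T y* = 22.
Strong duality: c^T x* = b^T y*. Confirmed.

22


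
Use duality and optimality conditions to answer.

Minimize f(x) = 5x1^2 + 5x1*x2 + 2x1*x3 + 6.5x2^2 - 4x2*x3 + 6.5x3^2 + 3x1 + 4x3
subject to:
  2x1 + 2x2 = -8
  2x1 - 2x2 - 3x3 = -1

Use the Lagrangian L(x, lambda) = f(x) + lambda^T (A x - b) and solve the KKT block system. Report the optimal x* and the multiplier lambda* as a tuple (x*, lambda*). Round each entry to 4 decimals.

Form the Lagrangian:
  L(x, lambda) = (1/2) x^T Q x + c^T x + lambda^T (A x - b)
Stationarity (grad_x L = 0): Q x + c + A^T lambda = 0.
Primal feasibility: A x = b.

This gives the KKT block system:
  [ Q   A^T ] [ x     ]   [-c ]
  [ A    0  ] [ lambda ] = [ b ]

Solving the linear system:
  x*      = (-2.5267, -1.4733, -0.3689)
  lambda* = (15.1706, 0.0149)
  f(x*)   = 56.162

x* = (-2.5267, -1.4733, -0.3689), lambda* = (15.1706, 0.0149)


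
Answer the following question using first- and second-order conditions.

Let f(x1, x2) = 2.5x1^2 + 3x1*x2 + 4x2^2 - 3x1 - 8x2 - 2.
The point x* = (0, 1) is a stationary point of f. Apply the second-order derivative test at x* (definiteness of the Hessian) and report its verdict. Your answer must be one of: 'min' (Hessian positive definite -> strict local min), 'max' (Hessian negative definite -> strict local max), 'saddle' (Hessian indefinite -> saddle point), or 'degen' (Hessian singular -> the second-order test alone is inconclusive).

Compute the Hessian H = grad^2 f:
  H = [[5, 3], [3, 8]]
Verify stationarity: grad f(x*) = H x* + g = (0, 0).
Eigenvalues of H: 3.1459, 9.8541.
Both eigenvalues > 0, so H is positive definite -> x* is a strict local min.

min


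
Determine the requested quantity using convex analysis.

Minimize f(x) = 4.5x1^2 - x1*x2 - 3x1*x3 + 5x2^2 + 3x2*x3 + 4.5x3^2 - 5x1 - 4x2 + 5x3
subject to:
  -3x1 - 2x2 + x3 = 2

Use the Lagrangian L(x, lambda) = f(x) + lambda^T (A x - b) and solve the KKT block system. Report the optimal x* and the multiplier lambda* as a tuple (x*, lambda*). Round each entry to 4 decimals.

Form the Lagrangian:
  L(x, lambda) = (1/2) x^T Q x + c^T x + lambda^T (A x - b)
Stationarity (grad_x L = 0): Q x + c + A^T lambda = 0.
Primal feasibility: A x = b.

This gives the KKT block system:
  [ Q   A^T ] [ x     ]   [-c ]
  [ A    0  ] [ lambda ] = [ b ]

Solving the linear system:
  x*      = (-0.65, -0.2, -0.35)
  lambda* = (-3.2)
  f(x*)   = 4.35

x* = (-0.65, -0.2, -0.35), lambda* = (-3.2)


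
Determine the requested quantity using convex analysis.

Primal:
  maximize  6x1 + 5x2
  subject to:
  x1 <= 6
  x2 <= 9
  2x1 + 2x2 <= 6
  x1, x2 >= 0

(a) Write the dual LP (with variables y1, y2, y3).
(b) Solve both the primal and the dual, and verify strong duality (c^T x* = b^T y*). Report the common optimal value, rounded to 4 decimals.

The standard primal-dual pair for 'max c^T x s.t. A x <= b, x >= 0' is:
  Dual:  min b^T y  s.t.  A^T y >= c,  y >= 0.

So the dual LP is:
  minimize  6y1 + 9y2 + 6y3
  subject to:
    y1 + 2y3 >= 6
    y2 + 2y3 >= 5
    y1, y2, y3 >= 0

Solving the primal: x* = (3, 0).
  primal value c^T x* = 18.
Solving the dual: y* = (0, 0, 3).
  dual value b^T y* = 18.
Strong duality: c^T x* = b^T y*. Confirmed.

18


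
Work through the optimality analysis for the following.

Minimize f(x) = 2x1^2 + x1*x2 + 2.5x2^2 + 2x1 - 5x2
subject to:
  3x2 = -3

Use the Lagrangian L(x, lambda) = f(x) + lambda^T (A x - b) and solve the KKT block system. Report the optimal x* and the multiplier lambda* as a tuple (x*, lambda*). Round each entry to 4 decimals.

Form the Lagrangian:
  L(x, lambda) = (1/2) x^T Q x + c^T x + lambda^T (A x - b)
Stationarity (grad_x L = 0): Q x + c + A^T lambda = 0.
Primal feasibility: A x = b.

This gives the KKT block system:
  [ Q   A^T ] [ x     ]   [-c ]
  [ A    0  ] [ lambda ] = [ b ]

Solving the linear system:
  x*      = (-0.25, -1)
  lambda* = (3.4167)
  f(x*)   = 7.375

x* = (-0.25, -1), lambda* = (3.4167)


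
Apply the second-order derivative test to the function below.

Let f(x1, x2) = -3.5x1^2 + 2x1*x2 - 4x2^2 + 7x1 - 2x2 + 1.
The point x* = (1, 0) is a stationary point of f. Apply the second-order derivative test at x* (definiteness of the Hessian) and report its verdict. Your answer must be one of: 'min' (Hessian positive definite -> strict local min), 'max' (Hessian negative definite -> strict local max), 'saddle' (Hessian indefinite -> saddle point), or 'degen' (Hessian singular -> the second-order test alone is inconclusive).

Compute the Hessian H = grad^2 f:
  H = [[-7, 2], [2, -8]]
Verify stationarity: grad f(x*) = H x* + g = (0, 0).
Eigenvalues of H: -9.5616, -5.4384.
Both eigenvalues < 0, so H is negative definite -> x* is a strict local max.

max


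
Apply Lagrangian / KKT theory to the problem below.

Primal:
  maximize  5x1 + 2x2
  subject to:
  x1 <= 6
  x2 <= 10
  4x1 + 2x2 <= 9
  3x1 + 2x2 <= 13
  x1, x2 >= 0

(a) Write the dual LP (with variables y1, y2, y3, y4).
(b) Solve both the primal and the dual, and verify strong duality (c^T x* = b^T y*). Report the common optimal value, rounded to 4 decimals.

The standard primal-dual pair for 'max c^T x s.t. A x <= b, x >= 0' is:
  Dual:  min b^T y  s.t.  A^T y >= c,  y >= 0.

So the dual LP is:
  minimize  6y1 + 10y2 + 9y3 + 13y4
  subject to:
    y1 + 4y3 + 3y4 >= 5
    y2 + 2y3 + 2y4 >= 2
    y1, y2, y3, y4 >= 0

Solving the primal: x* = (2.25, 0).
  primal value c^T x* = 11.25.
Solving the dual: y* = (0, 0, 1.25, 0).
  dual value b^T y* = 11.25.
Strong duality: c^T x* = b^T y*. Confirmed.

11.25


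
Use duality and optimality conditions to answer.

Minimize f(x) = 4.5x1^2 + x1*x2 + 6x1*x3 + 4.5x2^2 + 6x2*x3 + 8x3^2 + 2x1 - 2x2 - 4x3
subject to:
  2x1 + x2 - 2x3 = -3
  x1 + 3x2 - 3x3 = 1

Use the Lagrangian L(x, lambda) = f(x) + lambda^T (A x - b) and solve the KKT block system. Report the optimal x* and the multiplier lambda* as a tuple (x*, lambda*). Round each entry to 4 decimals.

Form the Lagrangian:
  L(x, lambda) = (1/2) x^T Q x + c^T x + lambda^T (A x - b)
Stationarity (grad_x L = 0): Q x + c + A^T lambda = 0.
Primal feasibility: A x = b.

This gives the KKT block system:
  [ Q   A^T ] [ x     ]   [-c ]
  [ A    0  ] [ lambda ] = [ b ]

Solving the linear system:
  x*      = (-1.7895, 1.2806, 0.3508)
  lambda* = (8.4004, -6.0804)
  f(x*)   = 11.869

x* = (-1.7895, 1.2806, 0.3508), lambda* = (8.4004, -6.0804)


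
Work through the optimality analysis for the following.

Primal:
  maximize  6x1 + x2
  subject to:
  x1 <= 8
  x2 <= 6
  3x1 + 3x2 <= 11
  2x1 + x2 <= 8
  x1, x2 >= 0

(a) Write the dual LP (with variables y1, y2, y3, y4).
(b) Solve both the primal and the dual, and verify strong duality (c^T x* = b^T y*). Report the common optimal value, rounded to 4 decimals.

The standard primal-dual pair for 'max c^T x s.t. A x <= b, x >= 0' is:
  Dual:  min b^T y  s.t.  A^T y >= c,  y >= 0.

So the dual LP is:
  minimize  8y1 + 6y2 + 11y3 + 8y4
  subject to:
    y1 + 3y3 + 2y4 >= 6
    y2 + 3y3 + y4 >= 1
    y1, y2, y3, y4 >= 0

Solving the primal: x* = (3.6667, 0).
  primal value c^T x* = 22.
Solving the dual: y* = (0, 0, 2, 0).
  dual value b^T y* = 22.
Strong duality: c^T x* = b^T y*. Confirmed.

22


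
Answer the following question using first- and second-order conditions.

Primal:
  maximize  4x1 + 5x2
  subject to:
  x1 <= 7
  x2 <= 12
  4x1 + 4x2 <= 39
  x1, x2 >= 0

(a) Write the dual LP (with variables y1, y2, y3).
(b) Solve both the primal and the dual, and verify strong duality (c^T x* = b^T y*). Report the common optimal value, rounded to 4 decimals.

The standard primal-dual pair for 'max c^T x s.t. A x <= b, x >= 0' is:
  Dual:  min b^T y  s.t.  A^T y >= c,  y >= 0.

So the dual LP is:
  minimize  7y1 + 12y2 + 39y3
  subject to:
    y1 + 4y3 >= 4
    y2 + 4y3 >= 5
    y1, y2, y3 >= 0

Solving the primal: x* = (0, 9.75).
  primal value c^T x* = 48.75.
Solving the dual: y* = (0, 0, 1.25).
  dual value b^T y* = 48.75.
Strong duality: c^T x* = b^T y*. Confirmed.

48.75


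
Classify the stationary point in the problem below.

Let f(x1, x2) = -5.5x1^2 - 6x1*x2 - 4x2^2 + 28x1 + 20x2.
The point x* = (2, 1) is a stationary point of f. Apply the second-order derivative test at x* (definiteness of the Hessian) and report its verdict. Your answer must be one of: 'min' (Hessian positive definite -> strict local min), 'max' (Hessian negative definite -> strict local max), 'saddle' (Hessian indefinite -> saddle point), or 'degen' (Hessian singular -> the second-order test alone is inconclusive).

Compute the Hessian H = grad^2 f:
  H = [[-11, -6], [-6, -8]]
Verify stationarity: grad f(x*) = H x* + g = (0, 0).
Eigenvalues of H: -15.6847, -3.3153.
Both eigenvalues < 0, so H is negative definite -> x* is a strict local max.

max


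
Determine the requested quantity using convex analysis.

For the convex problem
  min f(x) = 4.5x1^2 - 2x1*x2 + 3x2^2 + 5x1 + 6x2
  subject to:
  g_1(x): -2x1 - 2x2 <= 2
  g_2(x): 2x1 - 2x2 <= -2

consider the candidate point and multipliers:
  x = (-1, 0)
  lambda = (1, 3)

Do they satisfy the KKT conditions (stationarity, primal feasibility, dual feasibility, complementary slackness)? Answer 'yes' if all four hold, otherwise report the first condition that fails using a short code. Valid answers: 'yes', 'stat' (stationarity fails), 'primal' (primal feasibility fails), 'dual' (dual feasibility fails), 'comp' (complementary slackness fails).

Gradient of f: grad f(x) = Q x + c = (-4, 8)
Constraint values g_i(x) = a_i^T x - b_i:
  g_1((-1, 0)) = 0
  g_2((-1, 0)) = 0
Stationarity residual: grad f(x) + sum_i lambda_i a_i = (0, 0)
  -> stationarity OK
Primal feasibility (all g_i <= 0): OK
Dual feasibility (all lambda_i >= 0): OK
Complementary slackness (lambda_i * g_i(x) = 0 for all i): OK

Verdict: yes, KKT holds.

yes


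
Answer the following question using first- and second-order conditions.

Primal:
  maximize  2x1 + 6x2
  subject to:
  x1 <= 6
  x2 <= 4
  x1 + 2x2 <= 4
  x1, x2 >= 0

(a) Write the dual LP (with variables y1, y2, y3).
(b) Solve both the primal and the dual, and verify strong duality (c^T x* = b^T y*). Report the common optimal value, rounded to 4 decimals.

The standard primal-dual pair for 'max c^T x s.t. A x <= b, x >= 0' is:
  Dual:  min b^T y  s.t.  A^T y >= c,  y >= 0.

So the dual LP is:
  minimize  6y1 + 4y2 + 4y3
  subject to:
    y1 + y3 >= 2
    y2 + 2y3 >= 6
    y1, y2, y3 >= 0

Solving the primal: x* = (0, 2).
  primal value c^T x* = 12.
Solving the dual: y* = (0, 0, 3).
  dual value b^T y* = 12.
Strong duality: c^T x* = b^T y*. Confirmed.

12


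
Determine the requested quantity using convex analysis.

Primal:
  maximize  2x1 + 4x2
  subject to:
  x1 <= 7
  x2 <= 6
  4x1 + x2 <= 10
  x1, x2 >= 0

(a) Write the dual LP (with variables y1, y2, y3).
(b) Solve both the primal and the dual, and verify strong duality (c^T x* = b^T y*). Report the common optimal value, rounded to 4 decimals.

The standard primal-dual pair for 'max c^T x s.t. A x <= b, x >= 0' is:
  Dual:  min b^T y  s.t.  A^T y >= c,  y >= 0.

So the dual LP is:
  minimize  7y1 + 6y2 + 10y3
  subject to:
    y1 + 4y3 >= 2
    y2 + y3 >= 4
    y1, y2, y3 >= 0

Solving the primal: x* = (1, 6).
  primal value c^T x* = 26.
Solving the dual: y* = (0, 3.5, 0.5).
  dual value b^T y* = 26.
Strong duality: c^T x* = b^T y*. Confirmed.

26


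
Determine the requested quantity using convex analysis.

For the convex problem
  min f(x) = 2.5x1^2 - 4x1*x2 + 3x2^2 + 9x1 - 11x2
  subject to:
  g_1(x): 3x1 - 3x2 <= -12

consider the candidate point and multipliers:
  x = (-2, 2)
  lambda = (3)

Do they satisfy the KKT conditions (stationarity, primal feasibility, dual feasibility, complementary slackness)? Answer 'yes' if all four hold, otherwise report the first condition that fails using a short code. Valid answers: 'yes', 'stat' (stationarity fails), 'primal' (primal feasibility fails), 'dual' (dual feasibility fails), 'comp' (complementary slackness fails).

Gradient of f: grad f(x) = Q x + c = (-9, 9)
Constraint values g_i(x) = a_i^T x - b_i:
  g_1((-2, 2)) = 0
Stationarity residual: grad f(x) + sum_i lambda_i a_i = (0, 0)
  -> stationarity OK
Primal feasibility (all g_i <= 0): OK
Dual feasibility (all lambda_i >= 0): OK
Complementary slackness (lambda_i * g_i(x) = 0 for all i): OK

Verdict: yes, KKT holds.

yes


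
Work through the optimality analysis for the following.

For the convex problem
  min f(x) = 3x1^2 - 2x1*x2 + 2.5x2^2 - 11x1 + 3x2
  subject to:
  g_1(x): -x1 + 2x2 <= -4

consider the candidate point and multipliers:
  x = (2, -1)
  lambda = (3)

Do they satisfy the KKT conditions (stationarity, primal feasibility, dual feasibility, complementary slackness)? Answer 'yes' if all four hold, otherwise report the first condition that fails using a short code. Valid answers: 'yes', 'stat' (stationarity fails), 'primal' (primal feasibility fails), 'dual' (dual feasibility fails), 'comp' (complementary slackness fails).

Gradient of f: grad f(x) = Q x + c = (3, -6)
Constraint values g_i(x) = a_i^T x - b_i:
  g_1((2, -1)) = 0
Stationarity residual: grad f(x) + sum_i lambda_i a_i = (0, 0)
  -> stationarity OK
Primal feasibility (all g_i <= 0): OK
Dual feasibility (all lambda_i >= 0): OK
Complementary slackness (lambda_i * g_i(x) = 0 for all i): OK

Verdict: yes, KKT holds.

yes


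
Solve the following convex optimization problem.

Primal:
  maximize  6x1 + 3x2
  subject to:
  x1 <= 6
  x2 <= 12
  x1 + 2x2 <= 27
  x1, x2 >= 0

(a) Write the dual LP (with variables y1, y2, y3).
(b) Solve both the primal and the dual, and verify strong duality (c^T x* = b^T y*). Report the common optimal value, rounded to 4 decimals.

The standard primal-dual pair for 'max c^T x s.t. A x <= b, x >= 0' is:
  Dual:  min b^T y  s.t.  A^T y >= c,  y >= 0.

So the dual LP is:
  minimize  6y1 + 12y2 + 27y3
  subject to:
    y1 + y3 >= 6
    y2 + 2y3 >= 3
    y1, y2, y3 >= 0

Solving the primal: x* = (6, 10.5).
  primal value c^T x* = 67.5.
Solving the dual: y* = (4.5, 0, 1.5).
  dual value b^T y* = 67.5.
Strong duality: c^T x* = b^T y*. Confirmed.

67.5


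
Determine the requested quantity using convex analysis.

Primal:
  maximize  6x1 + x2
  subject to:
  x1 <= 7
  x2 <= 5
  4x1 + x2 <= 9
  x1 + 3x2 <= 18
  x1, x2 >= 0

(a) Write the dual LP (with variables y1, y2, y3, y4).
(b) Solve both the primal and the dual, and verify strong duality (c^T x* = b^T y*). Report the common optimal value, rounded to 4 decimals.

The standard primal-dual pair for 'max c^T x s.t. A x <= b, x >= 0' is:
  Dual:  min b^T y  s.t.  A^T y >= c,  y >= 0.

So the dual LP is:
  minimize  7y1 + 5y2 + 9y3 + 18y4
  subject to:
    y1 + 4y3 + y4 >= 6
    y2 + y3 + 3y4 >= 1
    y1, y2, y3, y4 >= 0

Solving the primal: x* = (2.25, 0).
  primal value c^T x* = 13.5.
Solving the dual: y* = (0, 0, 1.5, 0).
  dual value b^T y* = 13.5.
Strong duality: c^T x* = b^T y*. Confirmed.

13.5


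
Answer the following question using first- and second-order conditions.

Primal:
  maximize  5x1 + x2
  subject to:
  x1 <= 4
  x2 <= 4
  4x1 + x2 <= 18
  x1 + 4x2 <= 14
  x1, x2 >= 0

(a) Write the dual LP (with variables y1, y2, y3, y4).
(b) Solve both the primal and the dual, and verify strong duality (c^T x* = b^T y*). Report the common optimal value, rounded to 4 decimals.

The standard primal-dual pair for 'max c^T x s.t. A x <= b, x >= 0' is:
  Dual:  min b^T y  s.t.  A^T y >= c,  y >= 0.

So the dual LP is:
  minimize  4y1 + 4y2 + 18y3 + 14y4
  subject to:
    y1 + 4y3 + y4 >= 5
    y2 + y3 + 4y4 >= 1
    y1, y2, y3, y4 >= 0

Solving the primal: x* = (4, 2).
  primal value c^T x* = 22.
Solving the dual: y* = (1, 0, 1, 0).
  dual value b^T y* = 22.
Strong duality: c^T x* = b^T y*. Confirmed.

22
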